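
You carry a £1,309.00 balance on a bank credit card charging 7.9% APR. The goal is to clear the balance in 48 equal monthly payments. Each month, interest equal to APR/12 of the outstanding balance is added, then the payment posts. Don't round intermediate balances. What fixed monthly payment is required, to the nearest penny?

Monthly rate r = 7.9%/12 = 0.658333% = 0.00658333.
Level-payment amortization: P = B₀·r / (1 − (1+r)^(−n)) = 1309.00·0.00658333 / (1 − 1.00658^(−48)).
Denominator 1 − (1+r)^(−48) = 0.270185127.
P = 8.61758 / 0.270185127 ≈ 31.90.

£31.90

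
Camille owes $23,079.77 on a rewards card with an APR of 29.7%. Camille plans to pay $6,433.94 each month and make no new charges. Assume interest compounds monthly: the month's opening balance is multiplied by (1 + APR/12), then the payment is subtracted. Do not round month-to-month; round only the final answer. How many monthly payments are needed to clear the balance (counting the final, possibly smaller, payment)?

4 payments

Monthly rate r = 29.7%/12 = 2.475% = 0.02475.
Recurrence: B ← B·(1+r) − $6,433.94.
Month 1: interest $571.22; balance after payment $17,217.05.
Month 2: interest $426.12; balance after payment $11,209.24.
Month 3: interest $277.43; balance after payment $5,052.73.
Month 4: interest $125.05; balance after payment $0.00.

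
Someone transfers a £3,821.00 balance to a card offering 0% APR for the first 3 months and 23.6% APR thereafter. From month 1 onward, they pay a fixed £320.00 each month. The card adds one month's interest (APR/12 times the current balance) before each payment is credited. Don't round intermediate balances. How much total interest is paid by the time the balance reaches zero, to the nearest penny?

Promo months 1–3 at r₀ = 0%/12 = 0; months 4+ at r₁ = 23.6%/12 = 0.0196667.
After month 3 (no interest yet): B = £3,821.00 − 3·£320.00 = £2,861.00.
Then at r₁ with £320.00/mo: n₂ = −ln(1 − r₁·B/P)/ln(1+r₁) ≈ 9.93 → 10 more payments.
Total paid = 12·£320.00 + £297.59 = £4,137.59; interest = £4,137.59 − £3,821.00 = £316.59.

£316.59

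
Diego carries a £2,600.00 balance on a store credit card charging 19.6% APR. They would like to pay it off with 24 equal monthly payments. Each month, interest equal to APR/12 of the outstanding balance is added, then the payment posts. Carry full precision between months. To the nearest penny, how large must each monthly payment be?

£131.82

Monthly rate r = 19.6%/12 = 1.63333% = 0.0163333.
Level-payment amortization: P = B₀·r / (1 − (1+r)^(−n)) = 2600.00·0.0163333 / (1 − 1.01633^(−24)).
Denominator 1 − (1+r)^(−24) = 0.322152609.
P = 42.4667 / 0.322152609 ≈ 131.82.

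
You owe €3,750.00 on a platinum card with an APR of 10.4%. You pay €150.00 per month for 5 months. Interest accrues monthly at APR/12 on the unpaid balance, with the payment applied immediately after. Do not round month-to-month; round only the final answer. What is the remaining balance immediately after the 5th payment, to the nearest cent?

€3,152.23

Monthly rate r = 10.4%/12 = 0.866667% = 0.00866667.
Each month: B ← B·(1+r) − €150.00.
Month 1: interest €32.50; balance after payment €3,632.50.
Month 2: interest €31.48; balance after payment €3,513.98.
Month 3: interest €30.45; balance after payment €3,394.44.
Month 4: interest €29.42; balance after payment €3,273.85.
Month 5: interest €28.37; balance after payment €3,152.23.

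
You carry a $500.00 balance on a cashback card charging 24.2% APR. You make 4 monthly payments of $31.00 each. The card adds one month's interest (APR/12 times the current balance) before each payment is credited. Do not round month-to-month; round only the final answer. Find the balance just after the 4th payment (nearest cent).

$413.77

Monthly rate r = 24.2%/12 = 2.01667% = 0.0201667.
Each month: B ← B·(1+r) − $31.00.
Month 1: interest $10.08; balance after payment $479.08.
Month 2: interest $9.66; balance after payment $457.74.
Month 3: interest $9.23; balance after payment $435.98.
Month 4: interest $8.79; balance after payment $413.77.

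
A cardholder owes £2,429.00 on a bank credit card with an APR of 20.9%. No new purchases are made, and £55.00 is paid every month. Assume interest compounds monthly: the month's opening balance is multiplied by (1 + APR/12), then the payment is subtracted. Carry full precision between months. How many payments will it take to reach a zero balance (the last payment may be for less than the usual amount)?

85 payments

Monthly rate r = 20.9%/12 = 1.74167% = 0.0174167.
Recurrence: B ← B·(1+r) − £55.00.
Month 1: interest £42.31; balance after payment £2,416.31.
Month 2: interest £42.08; balance after payment £2,403.39.
Closed form: n = −ln(1 − rB₀/P)/ln(1+r) = −ln(0.23082)/ln(1.01742) ≈ 84.911, so the balance reaches zero during payment 85.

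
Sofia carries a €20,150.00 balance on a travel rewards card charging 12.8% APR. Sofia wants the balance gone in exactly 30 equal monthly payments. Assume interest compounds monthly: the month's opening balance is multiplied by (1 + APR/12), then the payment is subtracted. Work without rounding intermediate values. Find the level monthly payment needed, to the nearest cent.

€788.40

Monthly rate r = 12.8%/12 = 1.06667% = 0.0106667.
Level-payment amortization: P = B₀·r / (1 − (1+r)^(−n)) = 20150.00·0.0106667 / (1 − 1.01067^(−30)).
Denominator 1 − (1+r)^(−30) = 0.272619368.
P = 214.933 / 0.272619368 ≈ 788.40.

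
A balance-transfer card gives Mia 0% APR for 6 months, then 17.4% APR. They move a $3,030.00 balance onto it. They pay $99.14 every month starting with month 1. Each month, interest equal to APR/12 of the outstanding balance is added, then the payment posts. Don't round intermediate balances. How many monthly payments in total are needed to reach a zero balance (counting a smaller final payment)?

Promo months 1–6 at r₀ = 0%/12 = 0; months 7+ at r₁ = 17.4%/12 = 0.0145.
After month 6 (no interest yet): B = $3,030.00 − 6·$99.14 = $2,435.16.
Then at r₁ with $99.14/mo: n₂ = −ln(1 − r₁·B/P)/ln(1+r₁) ≈ 30.59 → 31 more payments.

37 months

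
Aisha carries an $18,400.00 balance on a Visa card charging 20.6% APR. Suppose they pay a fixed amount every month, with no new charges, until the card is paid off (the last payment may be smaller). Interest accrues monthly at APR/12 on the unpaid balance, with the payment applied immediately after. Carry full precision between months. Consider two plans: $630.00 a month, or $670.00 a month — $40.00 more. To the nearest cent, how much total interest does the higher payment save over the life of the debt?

Monthly rate r = 20.6%/12 = 1.71667% = 0.0171667.
At $630.00/mo: n = ⌈−ln(1 − rB₀/P)/ln(1+r)⌉ = 41 payments (last $558.07); total interest = total paid − $18,400.00 = $7,358.07.
At $670.00/mo: 38 payments (last $309.54); total interest $6,699.54.
Interest saved = $7,358.07 − $6,699.54 = $658.53.

$658.53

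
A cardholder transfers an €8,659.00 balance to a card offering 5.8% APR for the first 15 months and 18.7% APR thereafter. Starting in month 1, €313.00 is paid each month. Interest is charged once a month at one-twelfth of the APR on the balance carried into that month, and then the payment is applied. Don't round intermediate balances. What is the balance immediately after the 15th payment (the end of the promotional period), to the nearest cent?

€4,451.25

Promo months 1–15 at r₀ = 5.8%/12 = 0.00483333; months 16+ at r₁ = 18.7%/12 = 0.0155833.
After month 15: iterate B ← B·(1+r₀) − €313.00 for 15 months → €4,451.25.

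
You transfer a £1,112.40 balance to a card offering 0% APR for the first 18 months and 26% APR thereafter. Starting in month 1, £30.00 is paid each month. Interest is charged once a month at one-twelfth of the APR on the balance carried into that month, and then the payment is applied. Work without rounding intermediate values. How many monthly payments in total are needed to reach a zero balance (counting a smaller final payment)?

43 months

Promo months 1–18 at r₀ = 0%/12 = 0; months 19+ at r₁ = 26%/12 = 0.0216667.
After month 18 (no interest yet): B = £1,112.40 − 18·£30.00 = £572.40.
Then at r₁ with £30.00/mo: n₂ = −ln(1 − r₁·B/P)/ln(1+r₁) ≈ 24.88 → 25 more payments.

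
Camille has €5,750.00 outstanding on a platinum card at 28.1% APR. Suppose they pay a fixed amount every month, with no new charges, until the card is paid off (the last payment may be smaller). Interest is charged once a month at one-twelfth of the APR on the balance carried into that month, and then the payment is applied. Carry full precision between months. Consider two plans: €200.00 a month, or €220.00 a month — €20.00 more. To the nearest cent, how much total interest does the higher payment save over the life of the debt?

€665.58

Monthly rate r = 28.1%/12 = 2.34167% = 0.0234167.
At €200.00/mo: n = ⌈−ln(1 − rB₀/P)/ln(1+r)⌉ = 49 payments (last €64.92); total interest = total paid − €5,750.00 = €3,914.92.
At €220.00/mo: 41 payments (last €199.34); total interest €3,249.34.
Interest saved = €3,914.92 − €3,249.34 = €665.58.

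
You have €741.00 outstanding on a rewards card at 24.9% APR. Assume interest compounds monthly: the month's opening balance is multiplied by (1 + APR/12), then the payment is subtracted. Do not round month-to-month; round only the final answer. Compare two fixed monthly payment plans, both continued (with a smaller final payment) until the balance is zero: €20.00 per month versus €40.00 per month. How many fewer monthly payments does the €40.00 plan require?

Monthly rate r = 24.9%/12 = 2.075% = 0.02075.
At €20.00/mo: n = ⌈−ln(1 − rB₀/P)/ln(1+r)⌉ = 72 payments (last €6.12); total interest = total paid − €741.00 = €685.12.
At €40.00/mo: 24 payments (last €24.99); total interest €203.99.
Payments saved = 72 − 24 = 48.

48 fewer payments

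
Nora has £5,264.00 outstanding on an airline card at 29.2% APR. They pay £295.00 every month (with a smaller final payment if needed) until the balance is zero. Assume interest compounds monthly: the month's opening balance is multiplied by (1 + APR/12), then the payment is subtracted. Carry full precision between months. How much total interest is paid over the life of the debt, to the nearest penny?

£1,724.94

Monthly rate r = 29.2%/12 = 2.43333% = 0.0243333.
Payoff takes n = ⌈−ln(1 − rB₀/P)/ln(1+r)⌉ = ⌈23.689⌉ = 24 payments; the last is £203.94.
Total paid = 23·£295.00 + £203.94 = £6,988.94.
Total interest = total paid − principal = £6,988.94 − £5,264.00 = £1,724.94.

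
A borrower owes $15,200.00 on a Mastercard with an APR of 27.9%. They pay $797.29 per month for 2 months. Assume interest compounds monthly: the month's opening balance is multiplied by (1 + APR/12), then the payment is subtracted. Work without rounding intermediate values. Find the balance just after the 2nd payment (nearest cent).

$14,301.90

Monthly rate r = 27.9%/12 = 2.325% = 0.02325.
Each month: B ← B·(1+r) − $797.29.
Month 1: interest $353.40; balance after payment $14,756.11.
Month 2: interest $343.08; balance after payment $14,301.90.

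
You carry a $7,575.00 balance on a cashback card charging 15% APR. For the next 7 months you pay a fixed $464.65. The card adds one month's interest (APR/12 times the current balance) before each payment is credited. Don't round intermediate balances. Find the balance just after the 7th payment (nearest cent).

Monthly rate r = 15%/12 = 1.25% = 0.0125.
Each month: B ← B·(1+r) − $464.65.
Month 1: interest $94.69; balance after payment $7,205.04.
Month 2: interest $90.06; balance after payment $6,830.45.
Month 3: interest $85.38; balance after payment $6,451.18.
Month 4: interest $80.64; balance after payment $6,067.17.
Month 5: interest $75.84; balance after payment $5,678.36.
Month 6: interest $70.98; balance after payment $5,284.69.
Month 7: interest $66.06; balance after payment $4,886.10.

$4,886.10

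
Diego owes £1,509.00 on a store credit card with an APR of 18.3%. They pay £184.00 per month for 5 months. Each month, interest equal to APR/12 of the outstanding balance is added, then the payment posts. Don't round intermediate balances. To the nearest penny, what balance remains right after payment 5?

£679.13

Monthly rate r = 18.3%/12 = 1.525% = 0.01525.
Each month: B ← B·(1+r) − £184.00.
Month 1: interest £23.01; balance after payment £1,348.01.
Month 2: interest £20.56; balance after payment £1,184.57.
Month 3: interest £18.06; balance after payment £1,018.63.
Month 4: interest £15.53; balance after payment £850.17.
Month 5: interest £12.97; balance after payment £679.13.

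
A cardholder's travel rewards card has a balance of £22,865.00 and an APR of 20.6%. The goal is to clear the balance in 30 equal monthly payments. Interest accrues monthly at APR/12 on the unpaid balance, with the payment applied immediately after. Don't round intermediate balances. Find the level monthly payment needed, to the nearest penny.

£981.58

Monthly rate r = 20.6%/12 = 1.71667% = 0.0171667.
Level-payment amortization: P = B₀·r / (1 − (1+r)^(−n)) = 22865.00·0.0171667 / (1 − 1.01717^(−30)).
Denominator 1 − (1+r)^(−30) = 0.399882332.
P = 392.516 / 0.399882332 ≈ 981.58.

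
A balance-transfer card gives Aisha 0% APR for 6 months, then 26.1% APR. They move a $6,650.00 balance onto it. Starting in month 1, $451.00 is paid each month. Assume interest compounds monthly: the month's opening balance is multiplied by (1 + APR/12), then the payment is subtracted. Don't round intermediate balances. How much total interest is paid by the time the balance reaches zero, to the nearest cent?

Promo months 1–6 at r₀ = 0%/12 = 0; months 7+ at r₁ = 26.1%/12 = 0.02175.
After month 6 (no interest yet): B = $6,650.00 − 6·$451.00 = $3,944.00.
Then at r₁ with $451.00/mo: n₂ = −ln(1 − r₁·B/P)/ln(1+r₁) ≈ 9.81 → 10 more payments.
Total paid = 15·$451.00 + $363.82 = $7,128.82; interest = $7,128.82 − $6,650.00 = $478.82.

$478.82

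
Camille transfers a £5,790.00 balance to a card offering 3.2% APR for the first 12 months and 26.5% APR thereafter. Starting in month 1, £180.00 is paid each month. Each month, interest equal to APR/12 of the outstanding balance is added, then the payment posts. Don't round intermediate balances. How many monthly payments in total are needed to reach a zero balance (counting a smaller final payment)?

Promo months 1–12 at r₀ = 3.2%/12 = 0.00266667; months 13+ at r₁ = 26.5%/12 = 0.0220833.
After month 12: iterate B ← B·(1+r₀) − £180.00 for 12 months → £3,786.06.
Then at r₁ with £180.00/mo: n₂ = −ln(1 − r₁·B/P)/ln(1+r₁) ≈ 28.59 → 29 more payments.

41 months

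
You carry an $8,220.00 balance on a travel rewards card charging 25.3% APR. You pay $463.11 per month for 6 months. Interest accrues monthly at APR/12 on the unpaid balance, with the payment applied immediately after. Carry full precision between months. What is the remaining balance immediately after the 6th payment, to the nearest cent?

$6,386.90

Monthly rate r = 25.3%/12 = 2.10833% = 0.0210833.
Each month: B ← B·(1+r) − $463.11.
Month 1: interest $173.30; balance after payment $7,930.20.
Month 2: interest $167.19; balance after payment $7,634.28.
Month 3: interest $160.96; balance after payment $7,332.13.
Month 4: interest $154.59; balance after payment $7,023.60.
Month 5: interest $148.08; balance after payment $6,708.57.
Month 6: interest $141.44; balance after payment $6,386.90.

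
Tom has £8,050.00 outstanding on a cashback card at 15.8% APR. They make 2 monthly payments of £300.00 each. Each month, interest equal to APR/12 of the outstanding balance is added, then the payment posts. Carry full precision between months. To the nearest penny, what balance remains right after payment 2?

£7,659.43

Monthly rate r = 15.8%/12 = 1.31667% = 0.0131667.
Each month: B ← B·(1+r) − £300.00.
Month 1: interest £105.99; balance after payment £7,855.99.
Month 2: interest £103.44; balance after payment £7,659.43.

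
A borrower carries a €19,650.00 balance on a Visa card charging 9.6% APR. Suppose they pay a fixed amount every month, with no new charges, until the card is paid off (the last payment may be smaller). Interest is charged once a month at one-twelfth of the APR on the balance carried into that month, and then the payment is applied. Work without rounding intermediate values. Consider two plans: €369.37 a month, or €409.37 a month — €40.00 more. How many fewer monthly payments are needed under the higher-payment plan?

Monthly rate r = 9.6%/12 = 0.8% = 0.008.
At €369.37/mo: n = ⌈−ln(1 − rB₀/P)/ln(1+r)⌉ = 70 payments (last €213.93); total interest = total paid − €19,650.00 = €6,050.46.
At €409.37/mo: 61 payments (last €330.38); total interest €5,242.58.
Payments saved = 70 − 61 = 9.

9 fewer payments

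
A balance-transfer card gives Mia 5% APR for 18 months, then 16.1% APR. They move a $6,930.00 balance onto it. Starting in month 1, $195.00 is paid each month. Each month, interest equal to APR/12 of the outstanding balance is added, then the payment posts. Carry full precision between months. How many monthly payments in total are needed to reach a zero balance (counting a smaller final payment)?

Promo months 1–18 at r₀ = 5%/12 = 0.00416667; months 19+ at r₁ = 16.1%/12 = 0.0134167.
After month 18: iterate B ← B·(1+r₀) − $195.00 for 18 months → $3,831.45.
Then at r₁ with $195.00/mo: n₂ = −ln(1 − r₁·B/P)/ln(1+r₁) ≈ 22.96 → 23 more payments.

41 payments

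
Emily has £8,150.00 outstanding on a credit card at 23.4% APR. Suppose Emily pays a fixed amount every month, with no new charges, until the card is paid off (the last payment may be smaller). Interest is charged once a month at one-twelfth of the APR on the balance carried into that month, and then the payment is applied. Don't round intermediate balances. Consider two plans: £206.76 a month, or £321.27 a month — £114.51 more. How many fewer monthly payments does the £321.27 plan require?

Monthly rate r = 23.4%/12 = 1.95% = 0.0195.
At £206.76/mo: n = ⌈−ln(1 − rB₀/P)/ln(1+r)⌉ = 76 payments (last £164.96); total interest = total paid − £8,150.00 = £7,521.96.
At £321.27/mo: 36 payments (last £110.95); total interest £3,205.40.
Payments saved = 76 − 36 = 40.

40 fewer payments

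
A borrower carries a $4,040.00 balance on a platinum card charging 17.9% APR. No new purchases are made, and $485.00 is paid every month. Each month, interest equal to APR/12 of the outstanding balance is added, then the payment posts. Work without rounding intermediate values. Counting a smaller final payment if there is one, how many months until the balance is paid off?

Monthly rate r = 17.9%/12 = 1.49167% = 0.0149167.
Recurrence: B ← B·(1+r) − $485.00.
Month 1: interest $60.26; balance after payment $3,615.26.
Month 2: interest $53.93; balance after payment $3,184.19.
Closed form: n = −ln(1 − rB₀/P)/ln(1+r) = −ln(0.87575)/ln(1.01492) ≈ 8.961, so the balance reaches zero during payment 9.

9 months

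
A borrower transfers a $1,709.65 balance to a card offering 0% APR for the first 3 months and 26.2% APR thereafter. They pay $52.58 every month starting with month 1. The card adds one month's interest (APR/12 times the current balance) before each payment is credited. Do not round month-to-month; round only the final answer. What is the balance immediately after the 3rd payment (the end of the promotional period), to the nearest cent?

Promo months 1–3 at r₀ = 0%/12 = 0; months 4+ at r₁ = 26.2%/12 = 0.0218333.
After month 3 (no interest yet): B = $1,709.65 − 3·$52.58 = $1,551.91.

$1,551.91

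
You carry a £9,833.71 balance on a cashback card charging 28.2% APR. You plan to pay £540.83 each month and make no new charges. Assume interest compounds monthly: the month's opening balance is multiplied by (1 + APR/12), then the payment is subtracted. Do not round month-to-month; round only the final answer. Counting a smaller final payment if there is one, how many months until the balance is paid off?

24 months

Monthly rate r = 28.2%/12 = 2.35% = 0.0235.
Recurrence: B ← B·(1+r) − £540.83.
Month 1: interest £231.09; balance after payment £9,523.97.
Month 2: interest £223.81; balance after payment £9,206.96.
Closed form: n = −ln(1 − rB₀/P)/ln(1+r) = −ln(0.57271)/ln(1.0235) ≈ 23.996, so the balance reaches zero during payment 24.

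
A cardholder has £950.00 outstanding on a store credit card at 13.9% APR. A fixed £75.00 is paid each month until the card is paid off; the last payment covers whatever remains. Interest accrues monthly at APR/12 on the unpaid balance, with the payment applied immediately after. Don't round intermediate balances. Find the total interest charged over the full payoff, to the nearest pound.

£83

Monthly rate r = 13.9%/12 = 1.15833% = 0.0115833.
Payoff takes n = ⌈−ln(1 − rB₀/P)/ln(1+r)⌉ = ⌈13.777⌉ = 14 payments; the last is £58.37.
Total paid = 13·£75.00 + £58.37 = £1,033.37.
Total interest = total paid − principal = £1,033.37 − £950.00 = £83.37.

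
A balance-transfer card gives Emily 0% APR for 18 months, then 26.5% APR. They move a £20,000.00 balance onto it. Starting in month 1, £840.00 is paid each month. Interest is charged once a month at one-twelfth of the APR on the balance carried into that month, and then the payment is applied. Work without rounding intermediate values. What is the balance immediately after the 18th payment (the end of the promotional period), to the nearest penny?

Promo months 1–18 at r₀ = 0%/12 = 0; months 19+ at r₁ = 26.5%/12 = 0.0220833.
After month 18 (no interest yet): B = £20,000.00 − 18·£840.00 = £4,880.00.

£4,880.00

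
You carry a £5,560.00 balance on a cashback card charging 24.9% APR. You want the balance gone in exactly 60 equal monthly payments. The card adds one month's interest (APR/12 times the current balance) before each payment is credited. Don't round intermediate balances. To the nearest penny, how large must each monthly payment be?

£162.87

Monthly rate r = 24.9%/12 = 2.075% = 0.02075.
Level-payment amortization: P = B₀·r / (1 − (1+r)^(−n)) = 5560.00·0.02075 / (1 − 1.02075^(−60)).
Denominator 1 − (1+r)^(−60) = 0.708366987.
P = 115.37 / 0.708366987 ≈ 162.87.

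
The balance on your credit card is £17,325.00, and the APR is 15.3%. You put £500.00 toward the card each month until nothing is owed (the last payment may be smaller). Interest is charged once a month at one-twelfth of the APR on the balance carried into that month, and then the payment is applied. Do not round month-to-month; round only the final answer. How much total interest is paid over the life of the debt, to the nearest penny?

Monthly rate r = 15.3%/12 = 1.275% = 0.01275.
Payoff takes n = ⌈−ln(1 − rB₀/P)/ln(1+r)⌉ = ⌈46.018⌉ = 47 payments; the last is £8.86.
Total paid = 46·£500.00 + £8.86 = £23,008.86.
Total interest = total paid − principal = £23,008.86 − £17,325.00 = £5,683.86.

£5,683.86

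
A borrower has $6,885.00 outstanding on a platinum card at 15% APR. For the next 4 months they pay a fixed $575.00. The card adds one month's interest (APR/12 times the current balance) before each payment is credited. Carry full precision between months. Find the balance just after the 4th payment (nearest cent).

Monthly rate r = 15%/12 = 1.25% = 0.0125.
Each month: B ← B·(1+r) − $575.00.
Month 1: interest $86.06; balance after payment $6,396.06.
Month 2: interest $79.95; balance after payment $5,901.01.
Month 3: interest $73.76; balance after payment $5,399.78.
Month 4: interest $67.50; balance after payment $4,892.27.

$4,892.27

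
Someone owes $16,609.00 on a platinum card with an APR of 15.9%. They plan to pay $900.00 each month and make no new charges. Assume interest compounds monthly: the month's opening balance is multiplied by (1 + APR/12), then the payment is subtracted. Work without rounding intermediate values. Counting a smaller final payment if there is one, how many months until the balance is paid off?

Monthly rate r = 15.9%/12 = 1.325% = 0.01325.
Recurrence: B ← B·(1+r) − $900.00.
Month 1: interest $220.07; balance after payment $15,929.07.
Month 2: interest $211.06; balance after payment $15,240.13.
Closed form: n = −ln(1 − rB₀/P)/ln(1+r) = −ln(0.75548)/ln(1.01325) ≈ 21.302, so the balance reaches zero during payment 22.

22 months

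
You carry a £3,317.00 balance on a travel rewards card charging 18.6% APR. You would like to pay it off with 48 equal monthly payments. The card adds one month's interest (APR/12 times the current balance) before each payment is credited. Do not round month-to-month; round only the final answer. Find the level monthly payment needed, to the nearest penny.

£98.48

Monthly rate r = 18.6%/12 = 1.55% = 0.0155.
Level-payment amortization: P = B₀·r / (1 − (1+r)^(−n)) = 3317.00·0.0155 / (1 − 1.0155^(−48)).
Denominator 1 − (1+r)^(−48) = 0.522070907.
P = 51.4135 / 0.522070907 ≈ 98.48.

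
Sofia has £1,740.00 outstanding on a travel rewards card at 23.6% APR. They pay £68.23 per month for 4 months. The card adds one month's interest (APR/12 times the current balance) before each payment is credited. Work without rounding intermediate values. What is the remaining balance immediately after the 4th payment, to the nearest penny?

Monthly rate r = 23.6%/12 = 1.96667% = 0.0196667.
Each month: B ← B·(1+r) − £68.23.
Month 1: interest £34.22; balance after payment £1,705.99.
Month 2: interest £33.55; balance after payment £1,671.31.
Month 3: interest £32.87; balance after payment £1,635.95.
Month 4: interest £32.17; balance after payment £1,599.89.

£1,599.89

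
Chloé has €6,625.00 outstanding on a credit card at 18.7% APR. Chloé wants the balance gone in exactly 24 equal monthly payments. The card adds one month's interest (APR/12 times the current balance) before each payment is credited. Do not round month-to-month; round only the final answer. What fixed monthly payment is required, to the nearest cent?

€332.99

Monthly rate r = 18.7%/12 = 1.55833% = 0.0155833.
Level-payment amortization: P = B₀·r / (1 − (1+r)^(−n)) = 6625.00·0.0155833 / (1 − 1.01558^(−24)).
Denominator 1 − (1+r)^(−24) = 0.310035989.
P = 103.24 / 0.310035989 ≈ 332.99.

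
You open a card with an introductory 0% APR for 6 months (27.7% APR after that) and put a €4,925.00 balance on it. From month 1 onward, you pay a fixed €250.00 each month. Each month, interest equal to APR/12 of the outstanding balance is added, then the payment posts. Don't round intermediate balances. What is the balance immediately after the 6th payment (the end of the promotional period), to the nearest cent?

€3,425.00

Promo months 1–6 at r₀ = 0%/12 = 0; months 7+ at r₁ = 27.7%/12 = 0.0230833.
After month 6 (no interest yet): B = €4,925.00 − 6·€250.00 = €3,425.00.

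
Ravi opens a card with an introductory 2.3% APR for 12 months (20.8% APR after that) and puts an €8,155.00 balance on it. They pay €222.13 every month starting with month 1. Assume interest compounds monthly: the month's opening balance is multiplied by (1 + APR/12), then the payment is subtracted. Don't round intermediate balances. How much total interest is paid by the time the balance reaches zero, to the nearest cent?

Promo months 1–12 at r₀ = 2.3%/12 = 0.00191667; months 13+ at r₁ = 20.8%/12 = 0.0173333.
After month 12: iterate B ← B·(1+r₀) − €222.13 for 12 months → €5,650.72.
Then at r₁ with €222.13/mo: n₂ = −ln(1 − r₁·B/P)/ln(1+r₁) ≈ 33.84 → 34 more payments.
Total paid = 45·€222.13 + €186.35 = €10,182.20; interest = €10,182.20 − €8,155.00 = €2,027.20.

€2,027.20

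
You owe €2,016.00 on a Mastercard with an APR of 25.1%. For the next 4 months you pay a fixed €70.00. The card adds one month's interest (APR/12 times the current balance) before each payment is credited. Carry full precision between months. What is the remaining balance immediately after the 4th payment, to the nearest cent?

€1,901.13

Monthly rate r = 25.1%/12 = 2.09167% = 0.0209167.
Each month: B ← B·(1+r) − €70.00.
Month 1: interest €42.17; balance after payment €1,988.17.
Month 2: interest €41.59; balance after payment €1,959.75.
Month 3: interest €40.99; balance after payment €1,930.75.
Month 4: interest €40.38; balance after payment €1,901.13.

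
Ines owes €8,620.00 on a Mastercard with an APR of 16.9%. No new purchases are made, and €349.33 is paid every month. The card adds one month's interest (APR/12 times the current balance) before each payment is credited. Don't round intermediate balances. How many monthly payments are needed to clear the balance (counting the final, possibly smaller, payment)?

31 payments

Monthly rate r = 16.9%/12 = 1.40833% = 0.0140833.
Recurrence: B ← B·(1+r) − €349.33.
Month 1: interest €121.40; balance after payment €8,392.07.
Month 2: interest €118.19; balance after payment €8,160.93.
Closed form: n = −ln(1 − rB₀/P)/ln(1+r) = −ln(0.65248)/ln(1.01408) ≈ 30.530, so the balance reaches zero during payment 31.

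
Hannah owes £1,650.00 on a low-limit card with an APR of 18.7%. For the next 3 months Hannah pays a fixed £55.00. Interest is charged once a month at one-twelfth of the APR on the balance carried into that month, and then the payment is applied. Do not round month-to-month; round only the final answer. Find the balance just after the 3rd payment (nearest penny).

Monthly rate r = 18.7%/12 = 1.55833% = 0.0155833.
Each month: B ← B·(1+r) − £55.00.
Month 1: interest £25.71; balance after payment £1,620.71.
Month 2: interest £25.26; balance after payment £1,590.97.
Month 3: interest £24.79; balance after payment £1,560.76.

£1,560.76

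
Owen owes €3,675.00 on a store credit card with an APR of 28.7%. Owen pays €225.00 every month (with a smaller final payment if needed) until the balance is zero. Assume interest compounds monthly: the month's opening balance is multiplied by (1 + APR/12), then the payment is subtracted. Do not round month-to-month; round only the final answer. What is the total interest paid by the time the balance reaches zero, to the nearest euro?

Monthly rate r = 28.7%/12 = 2.39167% = 0.0239167.
Payoff takes n = ⌈−ln(1 − rB₀/P)/ln(1+r)⌉ = ⌈20.958⌉ = 21 payments; the last is €215.65.
Total paid = 20·€225.00 + €215.65 = €4,715.65.
Total interest = total paid − principal = €4,715.65 − €3,675.00 = €1,040.65.

€1,041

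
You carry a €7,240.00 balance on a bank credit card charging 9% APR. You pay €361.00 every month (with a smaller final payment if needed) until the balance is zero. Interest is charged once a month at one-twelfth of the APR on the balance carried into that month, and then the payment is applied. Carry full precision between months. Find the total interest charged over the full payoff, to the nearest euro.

€636

Monthly rate r = 9%/12 = 0.75% = 0.0075.
Payoff takes n = ⌈−ln(1 − rB₀/P)/ln(1+r)⌉ = ⌈21.816⌉ = 22 payments; the last is €294.70.
Total paid = 21·€361.00 + €294.70 = €7,875.70.
Total interest = total paid − principal = €7,875.70 − €7,240.00 = €635.70.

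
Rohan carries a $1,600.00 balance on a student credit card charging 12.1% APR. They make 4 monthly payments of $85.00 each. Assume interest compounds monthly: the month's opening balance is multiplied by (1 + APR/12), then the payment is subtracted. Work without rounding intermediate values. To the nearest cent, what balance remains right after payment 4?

Monthly rate r = 12.1%/12 = 1.00833% = 0.0100833.
Each month: B ← B·(1+r) − $85.00.
Month 1: interest $16.13; balance after payment $1,531.13.
Month 2: interest $15.44; balance after payment $1,461.57.
Month 3: interest $14.74; balance after payment $1,391.31.
Month 4: interest $14.03; balance after payment $1,320.34.

$1,320.34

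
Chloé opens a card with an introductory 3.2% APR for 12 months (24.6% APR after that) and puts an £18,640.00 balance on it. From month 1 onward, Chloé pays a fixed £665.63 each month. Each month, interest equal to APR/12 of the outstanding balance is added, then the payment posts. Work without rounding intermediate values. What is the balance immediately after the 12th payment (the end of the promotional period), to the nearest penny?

£11,139.55

Promo months 1–12 at r₀ = 3.2%/12 = 0.00266667; months 13+ at r₁ = 24.6%/12 = 0.0205.
After month 12: iterate B ← B·(1+r₀) − £665.63 for 12 months → £11,139.55.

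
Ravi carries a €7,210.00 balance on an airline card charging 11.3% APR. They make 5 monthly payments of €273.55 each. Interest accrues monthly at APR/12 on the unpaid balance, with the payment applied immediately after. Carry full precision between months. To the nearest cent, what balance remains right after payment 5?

€6,162.17

Monthly rate r = 11.3%/12 = 0.941667% = 0.00941667.
Each month: B ← B·(1+r) − €273.55.
Month 1: interest €67.89; balance after payment €7,004.34.
Month 2: interest €65.96; balance after payment €6,796.75.
Month 3: interest €64.00; balance after payment €6,587.20.
Month 4: interest €62.03; balance after payment €6,375.68.
Month 5: interest €60.04; balance after payment €6,162.17.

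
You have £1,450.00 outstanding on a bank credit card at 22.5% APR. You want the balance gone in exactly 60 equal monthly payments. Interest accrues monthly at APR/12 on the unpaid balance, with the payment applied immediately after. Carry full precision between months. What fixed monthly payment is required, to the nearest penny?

£40.46

Monthly rate r = 22.5%/12 = 1.875% = 0.01875.
Level-payment amortization: P = B₀·r / (1 − (1+r)^(−n)) = 1450.00·0.01875 / (1 − 1.01875^(−60)).
Denominator 1 − (1+r)^(−60) = 0.671947996.
P = 27.1875 / 0.671947996 ≈ 40.46.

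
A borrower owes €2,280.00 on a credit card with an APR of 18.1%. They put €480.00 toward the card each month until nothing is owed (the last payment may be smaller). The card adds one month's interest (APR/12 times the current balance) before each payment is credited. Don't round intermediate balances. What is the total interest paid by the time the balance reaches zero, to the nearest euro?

€104

Monthly rate r = 18.1%/12 = 1.50833% = 0.0150833.
Payoff takes n = ⌈−ln(1 − rB₀/P)/ln(1+r)⌉ = ⌈4.966⌉ = 5 payments; the last is €463.72.
Total paid = 4·€480.00 + €463.72 = €2,383.72.
Total interest = total paid − principal = €2,383.72 − €2,280.00 = €103.72.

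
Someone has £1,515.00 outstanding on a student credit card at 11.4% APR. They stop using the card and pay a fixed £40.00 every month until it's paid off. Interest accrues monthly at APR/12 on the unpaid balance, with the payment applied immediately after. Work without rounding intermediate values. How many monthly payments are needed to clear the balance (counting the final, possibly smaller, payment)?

48 months

Monthly rate r = 11.4%/12 = 0.95% = 0.0095.
Recurrence: B ← B·(1+r) − £40.00.
Month 1: interest £14.39; balance after payment £1,489.39.
Month 2: interest £14.15; balance after payment £1,463.54.
Closed form: n = −ln(1 − rB₀/P)/ln(1+r) = −ln(0.64019)/ln(1.0095) ≈ 47.169, so the balance reaches zero during payment 48.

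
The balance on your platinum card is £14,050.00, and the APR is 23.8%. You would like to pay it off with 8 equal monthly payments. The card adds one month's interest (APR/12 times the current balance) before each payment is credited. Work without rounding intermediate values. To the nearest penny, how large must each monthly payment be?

£1,916.59

Monthly rate r = 23.8%/12 = 1.98333% = 0.0198333.
Level-payment amortization: P = B₀·r / (1 − (1+r)^(−n)) = 14050.00·0.0198333 / (1 − 1.01983^(−8)).
Denominator 1 − (1+r)^(−8) = 0.145393134.
P = 278.658 / 0.145393134 ≈ 1916.59.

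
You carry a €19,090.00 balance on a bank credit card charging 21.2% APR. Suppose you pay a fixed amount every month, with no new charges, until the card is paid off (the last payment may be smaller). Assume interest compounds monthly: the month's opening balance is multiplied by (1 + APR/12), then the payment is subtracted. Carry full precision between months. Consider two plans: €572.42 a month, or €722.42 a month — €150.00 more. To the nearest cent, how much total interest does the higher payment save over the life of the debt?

Monthly rate r = 21.2%/12 = 1.76667% = 0.0176667.
At €572.42/mo: n = ⌈−ln(1 − rB₀/P)/ln(1+r)⌉ = 51 payments (last €457.48); total interest = total paid − €19,090.00 = €9,988.48.
At €722.42/mo: 36 payments (last €660.70); total interest €6,855.40.
Interest saved = €9,988.48 − €6,855.40 = €3,133.08.

€3,133.08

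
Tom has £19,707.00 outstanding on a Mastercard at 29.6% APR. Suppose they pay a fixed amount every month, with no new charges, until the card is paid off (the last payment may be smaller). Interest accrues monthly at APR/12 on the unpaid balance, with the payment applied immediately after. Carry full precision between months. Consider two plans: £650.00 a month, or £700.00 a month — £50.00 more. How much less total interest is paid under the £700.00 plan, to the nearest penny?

£2,692.96

Monthly rate r = 29.6%/12 = 2.46667% = 0.0246667.
At £650.00/mo: n = ⌈−ln(1 − rB₀/P)/ln(1+r)⌉ = 57 payments (last £353.56); total interest = total paid − £19,707.00 = £17,046.56.
At £700.00/mo: 49 payments (last £460.60); total interest £14,353.60.
Interest saved = £17,046.56 − £14,353.60 = £2,692.96.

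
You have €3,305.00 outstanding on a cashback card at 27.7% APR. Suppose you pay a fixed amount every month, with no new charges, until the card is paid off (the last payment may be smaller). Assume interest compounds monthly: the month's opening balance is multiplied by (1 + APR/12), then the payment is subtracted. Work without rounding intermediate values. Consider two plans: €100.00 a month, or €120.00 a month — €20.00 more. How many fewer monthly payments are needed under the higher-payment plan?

19 fewer payments

Monthly rate r = 27.7%/12 = 2.30833% = 0.0230833.
At €100.00/mo: n = ⌈−ln(1 − rB₀/P)/ln(1+r)⌉ = 64 payments (last €6.96); total interest = total paid − €3,305.00 = €3,001.96.
At €120.00/mo: 45 payments (last €30.77); total interest €2,005.77.
Payments saved = 64 − 45 = 19.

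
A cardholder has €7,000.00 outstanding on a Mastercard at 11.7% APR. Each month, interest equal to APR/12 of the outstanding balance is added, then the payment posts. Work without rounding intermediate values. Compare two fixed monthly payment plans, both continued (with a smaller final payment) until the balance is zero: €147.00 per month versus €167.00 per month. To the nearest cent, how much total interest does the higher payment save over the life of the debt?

Monthly rate r = 11.7%/12 = 0.975% = 0.00975.
At €147.00/mo: n = ⌈−ln(1 − rB₀/P)/ln(1+r)⌉ = 65 payments (last €48.28); total interest = total paid − €7,000.00 = €2,456.28.
At €167.00/mo: 55 payments (last €25.10); total interest €2,043.10.
Interest saved = €2,456.28 − €2,043.10 = €413.18.

€413.18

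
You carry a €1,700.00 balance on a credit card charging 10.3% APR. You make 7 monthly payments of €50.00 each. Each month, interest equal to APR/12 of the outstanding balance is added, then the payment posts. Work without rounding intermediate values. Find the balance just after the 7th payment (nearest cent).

Monthly rate r = 10.3%/12 = 0.858333% = 0.00858333.
Each month: B ← B·(1+r) − €50.00.
Month 1: interest €14.59; balance after payment €1,664.59.
Month 2: interest €14.29; balance after payment €1,628.88.
Month 3: interest €13.98; balance after payment €1,592.86.
Month 4: interest €13.67; balance after payment €1,556.53.
Month 5: interest €13.36; balance after payment €1,519.89.
Month 6: interest €13.05; balance after payment €1,482.94.
Month 7: interest €12.73; balance after payment €1,445.67.

€1,445.67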